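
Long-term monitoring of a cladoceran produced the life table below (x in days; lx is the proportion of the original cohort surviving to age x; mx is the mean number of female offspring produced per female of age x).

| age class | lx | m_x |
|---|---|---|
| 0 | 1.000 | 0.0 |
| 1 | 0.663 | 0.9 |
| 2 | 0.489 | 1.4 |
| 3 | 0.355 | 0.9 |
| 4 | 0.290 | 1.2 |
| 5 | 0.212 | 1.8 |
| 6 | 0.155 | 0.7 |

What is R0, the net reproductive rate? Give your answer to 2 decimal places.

2.44

lx·mx by age: 0, 0.5967, 0.6846, 0.3195, 0.348, 0.3816, 0.1085
R0 = Σ lx·mx = 2.4389 → 2.44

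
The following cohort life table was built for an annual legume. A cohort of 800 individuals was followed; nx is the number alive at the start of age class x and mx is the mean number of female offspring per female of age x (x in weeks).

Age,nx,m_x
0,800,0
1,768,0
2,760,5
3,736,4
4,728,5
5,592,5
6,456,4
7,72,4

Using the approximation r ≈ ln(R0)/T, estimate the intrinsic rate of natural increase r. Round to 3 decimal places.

lx = nx/n0 = nx/800: 1, 0.96, 0.95, 0.92, 0.91, 0.74, 0.57, 0.09
R0 = Σ lx·mx = 0 + 0 + 4.75 + 3.68 + 4.55 + 3.7 + 2.28 + 0.36 = 19.32
Σ x·lx·mx = 73.44; T = 73.44/19.32 = 3.80124…
r ≈ ln(R0)/T = ln(19.32)/3.80124… = 0.77899… → 0.779

0.779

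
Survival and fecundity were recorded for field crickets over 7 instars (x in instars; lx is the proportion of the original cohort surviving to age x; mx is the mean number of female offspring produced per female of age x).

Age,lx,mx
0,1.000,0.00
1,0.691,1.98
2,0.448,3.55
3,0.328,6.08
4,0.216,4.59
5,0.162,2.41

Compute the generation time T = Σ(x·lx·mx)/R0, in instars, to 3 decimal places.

lx·mx: 0, 1.36818, 1.5904, 1.99424, 0.99144, 0.39042 → R0 = 6.33468
x·lx·mx: 0, 1.36818, 3.1808, 5.98272, 3.96576, 1.9521 → Σ = 16.44956
T = 16.44956 / 6.33468 = 2.596747… → 2.597

2.597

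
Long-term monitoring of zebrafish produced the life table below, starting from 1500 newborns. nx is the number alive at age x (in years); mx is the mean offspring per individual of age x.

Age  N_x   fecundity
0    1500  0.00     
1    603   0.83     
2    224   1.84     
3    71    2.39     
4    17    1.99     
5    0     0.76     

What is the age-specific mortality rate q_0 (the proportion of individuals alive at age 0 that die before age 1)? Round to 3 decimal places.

lx = nx/n0 = nx/1500: 1, 0.402, 0.14933…, 0.04733…, 0.01133…, 0
q_0 = (l_0 − l_1) / l_0 = (1 − 0.402) / 1
     = 0.598 / 1 = 0.598 → 0.598

0.598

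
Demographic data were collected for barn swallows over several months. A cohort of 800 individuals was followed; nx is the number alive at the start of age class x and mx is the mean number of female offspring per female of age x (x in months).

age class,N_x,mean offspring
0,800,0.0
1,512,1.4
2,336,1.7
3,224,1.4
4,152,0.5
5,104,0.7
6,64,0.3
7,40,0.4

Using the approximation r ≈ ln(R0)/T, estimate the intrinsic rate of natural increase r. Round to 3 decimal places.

lx = nx/n0 = nx/800: 1, 0.64, 0.42, 0.28, 0.19, 0.13, 0.08, 0.05
R0 = Σ lx·mx = 0 + 0.896 + 0.714 + 0.392 + 0.095 + 0.091 + 0.024 + 0.02 = 2.232
Σ x·lx·mx = 4.619; T = 4.619/2.232 = 2.06944…
r ≈ ln(R0)/T = ln(2.232)/2.06944… = 0.38798… → 0.388

0.388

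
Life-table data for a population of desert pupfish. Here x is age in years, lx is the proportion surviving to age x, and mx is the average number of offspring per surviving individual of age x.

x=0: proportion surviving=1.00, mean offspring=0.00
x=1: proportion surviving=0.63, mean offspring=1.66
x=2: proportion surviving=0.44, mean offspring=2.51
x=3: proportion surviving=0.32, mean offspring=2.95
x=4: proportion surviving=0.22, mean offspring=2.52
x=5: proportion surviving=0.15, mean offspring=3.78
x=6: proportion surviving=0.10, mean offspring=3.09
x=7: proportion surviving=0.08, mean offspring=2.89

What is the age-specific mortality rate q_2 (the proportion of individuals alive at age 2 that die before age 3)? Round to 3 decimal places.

0.273

q_2 = (l_2 − l_3) / l_2 = (0.44 − 0.32) / 0.44
     = 0.12 / 0.44 = 0.272727… → 0.273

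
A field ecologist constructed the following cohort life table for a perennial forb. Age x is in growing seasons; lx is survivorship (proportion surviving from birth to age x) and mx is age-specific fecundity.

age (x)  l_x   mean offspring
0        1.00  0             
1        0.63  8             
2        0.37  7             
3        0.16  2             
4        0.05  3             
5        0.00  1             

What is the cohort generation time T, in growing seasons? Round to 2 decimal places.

lx·mx: 0, 5.04, 2.59, 0.32, 0.15, 0 → R0 = 8.1
x·lx·mx: 0, 5.04, 5.18, 0.96, 0.6, 0 → Σ = 11.78
T = 11.78 / 8.1 = 1.454321… → 1.45

1.45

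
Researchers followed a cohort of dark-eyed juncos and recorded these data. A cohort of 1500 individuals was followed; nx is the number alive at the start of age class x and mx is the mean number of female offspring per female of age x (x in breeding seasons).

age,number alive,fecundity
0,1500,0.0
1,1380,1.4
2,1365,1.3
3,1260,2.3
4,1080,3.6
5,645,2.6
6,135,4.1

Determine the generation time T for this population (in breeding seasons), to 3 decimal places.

lx = nx/n0 = nx/1500: 1, 0.92, 0.91, 0.84, 0.72, 0.43, 0.09
lx·mx: 0, 1.288, 1.183, 1.932, 2.592, 1.118, 0.369 → R0 = 8.482
x·lx·mx: 0, 1.288, 2.366, 5.796, 10.368, 5.59, 2.214 → Σ = 27.622
T = 27.622 / 8.482 = 3.256543… → 3.257

3.257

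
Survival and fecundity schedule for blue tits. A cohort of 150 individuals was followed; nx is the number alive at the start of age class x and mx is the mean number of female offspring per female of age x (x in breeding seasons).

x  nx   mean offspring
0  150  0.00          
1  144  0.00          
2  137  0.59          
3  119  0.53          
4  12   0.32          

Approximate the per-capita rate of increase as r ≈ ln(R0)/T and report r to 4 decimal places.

lx = nx/n0 = nx/150: 1, 0.96, 0.91333…, 0.79333…, 0.08
R0 = Σ lx·mx = 0 + 0 + 0.53887… + 0.42047… + 0.0256 = 0.984933…
Σ x·lx·mx = 2.441533…; T = 2.441533…/0.984933… = 2.47888…
r ≈ ln(R0)/T = ln(0.984933…)/2.47888… = -0.006124… → -0.0061

-0.0061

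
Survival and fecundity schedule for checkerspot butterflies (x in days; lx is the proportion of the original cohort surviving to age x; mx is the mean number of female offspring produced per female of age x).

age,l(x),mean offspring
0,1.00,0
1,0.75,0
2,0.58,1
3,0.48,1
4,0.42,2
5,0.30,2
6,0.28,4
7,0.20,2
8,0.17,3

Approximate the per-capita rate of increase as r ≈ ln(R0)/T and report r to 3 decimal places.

R0 = Σ lx·mx = 0 + 0 + 0.58 + 0.48 + 0.84 + 0.6 + 1.12 + 0.4 + 0.51 = 4.53
Σ x·lx·mx = 22.56; T = 22.56/4.53 = 4.98013…
r ≈ ln(R0)/T = ln(4.53)/4.98013… = 0.30335… → 0.303

0.303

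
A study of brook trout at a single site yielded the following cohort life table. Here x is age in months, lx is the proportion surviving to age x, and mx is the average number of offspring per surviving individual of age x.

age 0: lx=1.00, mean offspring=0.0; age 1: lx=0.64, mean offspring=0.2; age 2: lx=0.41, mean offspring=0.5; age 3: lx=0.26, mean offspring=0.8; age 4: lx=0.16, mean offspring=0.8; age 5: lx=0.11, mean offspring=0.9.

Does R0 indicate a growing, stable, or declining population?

R0 = Σ lx·mx = 0 + 0.128 + 0.205 + 0.208 + 0.128 + 0.099 = 0.768
R0 < 1, so the population is declining.

declining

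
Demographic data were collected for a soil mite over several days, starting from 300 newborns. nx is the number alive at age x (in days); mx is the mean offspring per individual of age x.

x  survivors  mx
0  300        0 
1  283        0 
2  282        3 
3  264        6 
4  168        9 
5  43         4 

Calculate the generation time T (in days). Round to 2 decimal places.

lx = nx/n0 = nx/300: 1, 0.94333…, 0.94, 0.88, 0.56, 0.14333…
lx·mx: 0, 0, 2.82, 5.28, 5.04, 0.573333… → R0 = 13.713333…
x·lx·mx: 0, 0, 5.64, 15.84, 20.16, 2.866667… → Σ = 44.506667…
T = 44.506667… / 13.713333… = 3.245503… → 3.25

3.25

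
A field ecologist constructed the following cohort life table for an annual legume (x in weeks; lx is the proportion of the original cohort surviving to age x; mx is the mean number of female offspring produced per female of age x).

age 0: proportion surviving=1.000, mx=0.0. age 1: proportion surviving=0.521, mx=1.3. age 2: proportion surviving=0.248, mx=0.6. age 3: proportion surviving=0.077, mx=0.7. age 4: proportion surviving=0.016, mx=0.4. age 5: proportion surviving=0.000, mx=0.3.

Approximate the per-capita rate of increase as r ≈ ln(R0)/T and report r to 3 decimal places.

R0 = Σ lx·mx = 0 + 0.6773 + 0.1488 + 0.0539 + 0.0064 + 0 = 0.8864
Σ x·lx·mx = 1.1622; T = 1.1622/0.8864 = 1.31115…
r ≈ ln(R0)/T = ln(0.8864)/1.31115… = -0.09197… → -0.092

-0.092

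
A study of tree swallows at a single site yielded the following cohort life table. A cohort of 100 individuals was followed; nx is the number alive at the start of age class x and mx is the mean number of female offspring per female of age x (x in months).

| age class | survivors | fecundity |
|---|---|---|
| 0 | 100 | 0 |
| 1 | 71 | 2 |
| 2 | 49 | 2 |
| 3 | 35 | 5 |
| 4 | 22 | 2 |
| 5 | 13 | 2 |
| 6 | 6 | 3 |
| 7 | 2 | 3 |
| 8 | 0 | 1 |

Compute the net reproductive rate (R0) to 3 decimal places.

lx = nx/n0 = nx/100: 1, 0.71, 0.49, 0.35, 0.22, 0.13, 0.06, 0.02, 0
lx·mx by age: 0, 1.42, 0.98, 1.75, 0.44, 0.26, 0.18, 0.06, 0
R0 = Σ lx·mx = 5.09 → 5.090

5.090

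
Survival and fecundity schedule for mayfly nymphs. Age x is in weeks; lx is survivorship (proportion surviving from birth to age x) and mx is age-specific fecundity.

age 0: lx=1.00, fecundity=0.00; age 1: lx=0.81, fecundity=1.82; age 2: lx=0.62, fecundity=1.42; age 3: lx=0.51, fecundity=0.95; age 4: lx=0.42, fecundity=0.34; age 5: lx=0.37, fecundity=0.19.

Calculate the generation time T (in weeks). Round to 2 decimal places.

1.84

lx·mx: 0, 1.4742, 0.8804, 0.4845, 0.1428, 0.0703 → R0 = 3.0522
x·lx·mx: 0, 1.4742, 1.7608, 1.4535, 0.5712, 0.3515 → Σ = 5.6112
T = 5.6112 / 3.0522 = 1.838412… → 1.84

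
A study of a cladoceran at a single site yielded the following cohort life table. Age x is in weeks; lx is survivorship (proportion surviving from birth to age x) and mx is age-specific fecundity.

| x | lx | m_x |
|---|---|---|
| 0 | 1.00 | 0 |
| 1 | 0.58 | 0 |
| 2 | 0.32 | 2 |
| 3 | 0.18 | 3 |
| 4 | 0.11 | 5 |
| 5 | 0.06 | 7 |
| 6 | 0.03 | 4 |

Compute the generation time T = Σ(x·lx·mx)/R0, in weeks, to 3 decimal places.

lx·mx: 0, 0, 0.64, 0.54, 0.55, 0.42, 0.12 → R0 = 2.27
x·lx·mx: 0, 0, 1.28, 1.62, 2.2, 2.1, 0.72 → Σ = 7.92
T = 7.92 / 2.27 = 3.488987… → 3.489

3.489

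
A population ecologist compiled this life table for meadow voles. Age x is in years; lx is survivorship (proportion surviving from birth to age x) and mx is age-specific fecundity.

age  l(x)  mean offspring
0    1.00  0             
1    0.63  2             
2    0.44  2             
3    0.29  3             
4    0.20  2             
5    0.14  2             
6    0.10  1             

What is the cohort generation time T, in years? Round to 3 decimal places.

lx·mx: 0, 1.26, 0.88, 0.87, 0.4, 0.28, 0.1 → R0 = 3.79
x·lx·mx: 0, 1.26, 1.76, 2.61, 1.6, 1.4, 0.6 → Σ = 9.23
T = 9.23 / 3.79 = 2.435356… → 2.435

2.435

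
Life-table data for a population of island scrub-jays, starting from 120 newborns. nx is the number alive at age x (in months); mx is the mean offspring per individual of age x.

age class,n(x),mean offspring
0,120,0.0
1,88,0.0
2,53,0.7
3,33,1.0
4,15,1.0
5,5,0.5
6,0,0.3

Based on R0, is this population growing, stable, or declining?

lx = nx/n0 = nx/120: 1, 0.73333…, 0.44167…, 0.275, 0.125, 0.04167…, 0
R0 = Σ lx·mx = 0 + 0 + 0.309167… + 0.275 + 0.125 + 0.020833… + 0 = 0.73…
R0 < 1, so the population is declining.

declining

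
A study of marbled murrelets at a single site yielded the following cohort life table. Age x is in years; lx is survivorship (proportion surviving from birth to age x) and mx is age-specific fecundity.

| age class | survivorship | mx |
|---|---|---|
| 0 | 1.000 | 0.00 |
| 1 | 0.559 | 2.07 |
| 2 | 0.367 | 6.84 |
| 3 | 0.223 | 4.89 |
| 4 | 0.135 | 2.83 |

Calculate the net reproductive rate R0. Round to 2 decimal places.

lx·mx by age: 0, 1.15713, 2.51028, 1.09047, 0.38205
R0 = Σ lx·mx = 5.13993 → 5.14

5.14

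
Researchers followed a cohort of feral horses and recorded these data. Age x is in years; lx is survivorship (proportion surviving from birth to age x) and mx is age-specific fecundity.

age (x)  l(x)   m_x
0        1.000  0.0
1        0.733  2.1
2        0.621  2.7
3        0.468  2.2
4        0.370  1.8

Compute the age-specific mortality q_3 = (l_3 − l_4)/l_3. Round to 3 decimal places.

q_3 = (l_3 − l_4) / l_3 = (0.468 − 0.37) / 0.468
     = 0.098 / 0.468 = 0.209402… → 0.209

0.209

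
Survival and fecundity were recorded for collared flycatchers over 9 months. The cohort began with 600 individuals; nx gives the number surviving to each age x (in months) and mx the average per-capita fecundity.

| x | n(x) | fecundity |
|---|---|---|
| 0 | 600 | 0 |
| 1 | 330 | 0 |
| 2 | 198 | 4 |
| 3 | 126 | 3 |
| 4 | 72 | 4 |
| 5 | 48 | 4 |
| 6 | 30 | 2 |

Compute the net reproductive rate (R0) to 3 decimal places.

lx = nx/n0 = nx/600: 1, 0.55, 0.33, 0.21, 0.12, 0.08, 0.05
lx·mx by age: 0, 0, 1.32, 0.63, 0.48, 0.32, 0.1
R0 = Σ lx·mx = 2.85 → 2.850

2.850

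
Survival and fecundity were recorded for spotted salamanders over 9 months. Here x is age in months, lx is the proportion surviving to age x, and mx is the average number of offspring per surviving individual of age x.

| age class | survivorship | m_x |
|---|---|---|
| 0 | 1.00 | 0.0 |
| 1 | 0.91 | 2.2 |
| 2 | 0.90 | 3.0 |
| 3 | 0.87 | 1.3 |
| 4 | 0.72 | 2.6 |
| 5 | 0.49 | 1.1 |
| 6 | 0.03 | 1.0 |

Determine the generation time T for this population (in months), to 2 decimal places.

lx·mx: 0, 2.002, 2.7, 1.131, 1.872, 0.539, 0.03 → R0 = 8.274
x·lx·mx: 0, 2.002, 5.4, 3.393, 7.488, 2.695, 0.18 → Σ = 21.158
T = 21.158 / 8.274 = 2.557167… → 2.56

2.56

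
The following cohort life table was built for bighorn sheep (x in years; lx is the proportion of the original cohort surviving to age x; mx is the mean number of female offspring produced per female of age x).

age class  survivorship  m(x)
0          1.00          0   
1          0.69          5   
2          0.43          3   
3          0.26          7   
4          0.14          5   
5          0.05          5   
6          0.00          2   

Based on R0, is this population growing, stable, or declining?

growing

R0 = Σ lx·mx = 0 + 3.45 + 1.29 + 1.82 + 0.7 + 0.25 + 0 = 7.51
R0 > 1, so the population is growing.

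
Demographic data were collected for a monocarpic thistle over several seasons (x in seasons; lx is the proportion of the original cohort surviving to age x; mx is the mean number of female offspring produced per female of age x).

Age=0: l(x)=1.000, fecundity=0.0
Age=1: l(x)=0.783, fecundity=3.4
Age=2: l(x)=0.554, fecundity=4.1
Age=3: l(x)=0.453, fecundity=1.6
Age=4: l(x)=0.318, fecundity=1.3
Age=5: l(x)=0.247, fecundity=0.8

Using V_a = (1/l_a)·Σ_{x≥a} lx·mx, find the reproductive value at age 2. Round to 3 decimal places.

lx·mx for x ≥ 2: 2.2714, 0.7248, 0.4134, 0.1976 → sum = 3.6072
V_2 = 3.6072 / l_2 = 3.6072 / 0.554 = 6.511191… → 6.511

6.511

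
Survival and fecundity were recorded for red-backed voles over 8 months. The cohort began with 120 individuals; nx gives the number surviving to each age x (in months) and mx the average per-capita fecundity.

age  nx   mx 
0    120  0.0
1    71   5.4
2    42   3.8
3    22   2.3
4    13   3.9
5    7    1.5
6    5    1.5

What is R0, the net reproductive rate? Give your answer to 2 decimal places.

lx = nx/n0 = nx/120: 1, 0.59167…, 0.35, 0.18333…, 0.10833…, 0.05833…, 0.04167…
lx·mx by age: 0, 3.195…, 1.33, 0.421667…, 0.4225…, 0.0875…, 0.0625…
R0 = Σ lx·mx = 5.519167… → 5.52

5.52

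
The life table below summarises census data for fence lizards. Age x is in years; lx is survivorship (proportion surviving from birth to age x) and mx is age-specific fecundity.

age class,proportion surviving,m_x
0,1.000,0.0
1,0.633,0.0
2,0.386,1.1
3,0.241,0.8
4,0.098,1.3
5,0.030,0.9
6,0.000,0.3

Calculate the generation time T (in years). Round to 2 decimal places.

lx·mx: 0, 0, 0.4246, 0.1928, 0.1274, 0.027, 0 → R0 = 0.7718
x·lx·mx: 0, 0, 0.8492, 0.5784, 0.5096, 0.135, 0 → Σ = 2.0722
T = 2.0722 / 0.7718 = 2.684892… → 2.68

2.68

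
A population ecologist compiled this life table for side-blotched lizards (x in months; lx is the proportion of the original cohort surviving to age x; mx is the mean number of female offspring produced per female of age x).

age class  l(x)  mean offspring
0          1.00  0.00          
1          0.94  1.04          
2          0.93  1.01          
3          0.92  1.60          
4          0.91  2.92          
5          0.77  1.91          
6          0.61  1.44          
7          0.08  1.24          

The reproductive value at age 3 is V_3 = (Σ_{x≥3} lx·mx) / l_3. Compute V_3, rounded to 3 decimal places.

lx·mx for x ≥ 3: 1.472, 2.6572, 1.4707, 0.8784, 0.0992 → sum = 6.5775
V_3 = 6.5775 / l_3 = 6.5775 / 0.92 = 7.149457… → 7.149

7.149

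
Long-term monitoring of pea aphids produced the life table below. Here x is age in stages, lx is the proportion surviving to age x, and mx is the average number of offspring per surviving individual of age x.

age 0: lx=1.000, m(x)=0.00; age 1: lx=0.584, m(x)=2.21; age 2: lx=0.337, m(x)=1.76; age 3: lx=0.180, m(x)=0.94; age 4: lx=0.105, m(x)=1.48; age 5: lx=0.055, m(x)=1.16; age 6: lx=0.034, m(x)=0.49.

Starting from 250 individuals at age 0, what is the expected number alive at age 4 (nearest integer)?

26

Expected survivors = N0 · l_4 = 250 × 0.105 = 26.25 → 26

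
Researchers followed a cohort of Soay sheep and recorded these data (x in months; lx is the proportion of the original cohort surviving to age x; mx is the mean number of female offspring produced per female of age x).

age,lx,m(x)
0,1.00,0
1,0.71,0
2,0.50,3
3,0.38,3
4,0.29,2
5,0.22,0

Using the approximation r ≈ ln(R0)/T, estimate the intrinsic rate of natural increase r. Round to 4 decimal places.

0.4308

R0 = Σ lx·mx = 0 + 0 + 1.5 + 1.14 + 0.58 + 0 = 3.22
Σ x·lx·mx = 8.74; T = 8.74/3.22 = 2.71429…
r ≈ ln(R0)/T = ln(3.22)/2.71429… = 0.430825… → 0.4308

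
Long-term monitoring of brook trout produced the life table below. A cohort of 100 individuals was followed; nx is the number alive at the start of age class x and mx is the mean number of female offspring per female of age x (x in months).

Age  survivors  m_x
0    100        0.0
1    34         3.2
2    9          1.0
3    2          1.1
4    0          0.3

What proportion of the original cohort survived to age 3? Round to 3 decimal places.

l_3 = n_3/n_0 = 2/100 = 0.02 → 0.020

0.020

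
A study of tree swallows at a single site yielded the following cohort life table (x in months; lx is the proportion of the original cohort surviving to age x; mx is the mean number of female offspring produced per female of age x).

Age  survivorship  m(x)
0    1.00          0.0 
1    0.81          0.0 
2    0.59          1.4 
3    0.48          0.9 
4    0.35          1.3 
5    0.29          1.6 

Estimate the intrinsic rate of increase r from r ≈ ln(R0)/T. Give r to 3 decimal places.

0.239

R0 = Σ lx·mx = 0 + 0 + 0.826 + 0.432 + 0.455 + 0.464 = 2.177
Σ x·lx·mx = 7.088; T = 7.088/2.177 = 3.25586…
r ≈ ln(R0)/T = ln(2.177)/3.25586… = 0.23894… → 0.239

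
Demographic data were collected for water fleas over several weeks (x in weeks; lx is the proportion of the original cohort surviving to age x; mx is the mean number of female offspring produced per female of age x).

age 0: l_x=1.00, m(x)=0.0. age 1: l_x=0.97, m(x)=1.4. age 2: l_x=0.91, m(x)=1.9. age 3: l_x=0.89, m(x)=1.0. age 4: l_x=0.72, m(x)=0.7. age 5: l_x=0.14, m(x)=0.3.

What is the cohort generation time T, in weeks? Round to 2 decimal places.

lx·mx: 0, 1.358, 1.729, 0.89, 0.504, 0.042 → R0 = 4.523
x·lx·mx: 0, 1.358, 3.458, 2.67, 2.016, 0.21 → Σ = 9.712
T = 9.712 / 4.523 = 2.147247… → 2.15

2.15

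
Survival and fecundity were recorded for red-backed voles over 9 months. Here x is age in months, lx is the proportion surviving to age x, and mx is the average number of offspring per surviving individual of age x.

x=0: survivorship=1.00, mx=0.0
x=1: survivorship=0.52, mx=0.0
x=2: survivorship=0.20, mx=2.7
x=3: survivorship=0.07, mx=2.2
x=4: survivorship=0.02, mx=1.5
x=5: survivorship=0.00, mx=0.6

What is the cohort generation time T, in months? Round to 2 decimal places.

lx·mx: 0, 0, 0.54, 0.154, 0.03, 0 → R0 = 0.724
x·lx·mx: 0, 0, 1.08, 0.462, 0.12, 0 → Σ = 1.662
T = 1.662 / 0.724 = 2.29558… → 2.30

2.30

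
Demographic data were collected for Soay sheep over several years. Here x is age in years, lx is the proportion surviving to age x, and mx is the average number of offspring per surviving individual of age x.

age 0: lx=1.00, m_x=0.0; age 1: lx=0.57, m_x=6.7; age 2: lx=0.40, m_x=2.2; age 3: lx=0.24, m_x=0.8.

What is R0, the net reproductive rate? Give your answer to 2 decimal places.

lx·mx by age: 0, 3.819, 0.88, 0.192
R0 = Σ lx·mx = 4.891 → 4.89

4.89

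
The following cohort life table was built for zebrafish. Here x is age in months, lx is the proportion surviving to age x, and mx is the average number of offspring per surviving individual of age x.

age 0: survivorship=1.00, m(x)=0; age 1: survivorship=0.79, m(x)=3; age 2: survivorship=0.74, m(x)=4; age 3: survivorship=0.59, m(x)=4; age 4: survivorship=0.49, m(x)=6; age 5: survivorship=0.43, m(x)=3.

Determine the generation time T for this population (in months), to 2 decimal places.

2.82

lx·mx: 0, 2.37, 2.96, 2.36, 2.94, 1.29 → R0 = 11.92
x·lx·mx: 0, 2.37, 5.92, 7.08, 11.76, 6.45 → Σ = 33.58
T = 33.58 / 11.92 = 2.817114… → 2.82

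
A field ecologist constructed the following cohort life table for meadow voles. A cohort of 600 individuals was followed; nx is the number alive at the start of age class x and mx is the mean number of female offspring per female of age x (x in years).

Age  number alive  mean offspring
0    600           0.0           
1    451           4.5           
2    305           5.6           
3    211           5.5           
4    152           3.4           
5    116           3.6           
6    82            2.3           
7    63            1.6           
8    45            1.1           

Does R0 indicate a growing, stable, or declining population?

lx = nx/n0 = nx/600: 1, 0.75167…, 0.50833…, 0.35167…, 0.25333…, 0.19333…, 0.13667…, 0.105, 0.075
R0 = Σ lx·mx = 0 + 3.3825… + 2.846667… + 1.934167… + 0.861333… + 0.696… + 0.314333… + 0.168 + 0.0825 = 10.2855…
R0 > 1, so the population is growing.

growing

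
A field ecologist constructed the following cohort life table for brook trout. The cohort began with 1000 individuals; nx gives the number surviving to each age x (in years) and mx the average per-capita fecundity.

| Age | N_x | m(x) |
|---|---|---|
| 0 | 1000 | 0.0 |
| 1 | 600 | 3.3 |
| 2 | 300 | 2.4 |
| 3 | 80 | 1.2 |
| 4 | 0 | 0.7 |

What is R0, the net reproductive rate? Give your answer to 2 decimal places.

lx = nx/n0 = nx/1000: 1, 0.6, 0.3, 0.08, 0
lx·mx by age: 0, 1.98, 0.72, 0.096, 0
R0 = Σ lx·mx = 2.796 → 2.80

2.80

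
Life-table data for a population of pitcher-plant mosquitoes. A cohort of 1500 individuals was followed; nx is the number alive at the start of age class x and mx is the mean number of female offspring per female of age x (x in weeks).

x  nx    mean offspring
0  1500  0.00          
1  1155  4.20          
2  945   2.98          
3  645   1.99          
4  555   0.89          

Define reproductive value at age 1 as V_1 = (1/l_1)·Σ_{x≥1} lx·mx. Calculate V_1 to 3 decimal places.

lx = nx/n0 = nx/1500: 1, 0.77, 0.63, 0.43, 0.37
lx·mx for x ≥ 1: 3.234, 1.8774, 0.8557, 0.3293 → sum = 6.2964
V_1 = 6.2964 / l_1 = 6.2964 / 0.77 = 8.177143… → 8.177

8.177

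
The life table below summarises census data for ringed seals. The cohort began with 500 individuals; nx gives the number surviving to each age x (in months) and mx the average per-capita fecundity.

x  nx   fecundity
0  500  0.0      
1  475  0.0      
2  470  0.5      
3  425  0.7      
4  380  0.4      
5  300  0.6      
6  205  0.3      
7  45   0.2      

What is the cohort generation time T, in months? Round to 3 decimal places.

3.532

lx = nx/n0 = nx/500: 1, 0.95, 0.94, 0.85, 0.76, 0.6, 0.41, 0.09
lx·mx: 0, 0, 0.47, 0.595, 0.304, 0.36, 0.123, 0.018 → R0 = 1.87
x·lx·mx: 0, 0, 0.94, 1.785, 1.216, 1.8, 0.738, 0.126 → Σ = 6.605
T = 6.605 / 1.87 = 3.532086… → 3.532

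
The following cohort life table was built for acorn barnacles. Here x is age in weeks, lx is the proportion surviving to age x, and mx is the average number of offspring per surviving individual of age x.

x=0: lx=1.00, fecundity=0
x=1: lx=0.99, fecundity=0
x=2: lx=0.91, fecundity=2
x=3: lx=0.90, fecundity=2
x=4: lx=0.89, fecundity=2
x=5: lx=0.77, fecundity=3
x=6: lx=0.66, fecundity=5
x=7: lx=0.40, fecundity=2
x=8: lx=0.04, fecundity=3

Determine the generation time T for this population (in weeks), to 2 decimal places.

lx·mx: 0, 0, 1.82, 1.8, 1.78, 2.31, 3.3, 0.8, 0.12 → R0 = 11.93
x·lx·mx: 0, 0, 3.64, 5.4, 7.12, 11.55, 19.8, 5.6, 0.96 → Σ = 54.07
T = 54.07 / 11.93 = 4.532272… → 4.53

4.53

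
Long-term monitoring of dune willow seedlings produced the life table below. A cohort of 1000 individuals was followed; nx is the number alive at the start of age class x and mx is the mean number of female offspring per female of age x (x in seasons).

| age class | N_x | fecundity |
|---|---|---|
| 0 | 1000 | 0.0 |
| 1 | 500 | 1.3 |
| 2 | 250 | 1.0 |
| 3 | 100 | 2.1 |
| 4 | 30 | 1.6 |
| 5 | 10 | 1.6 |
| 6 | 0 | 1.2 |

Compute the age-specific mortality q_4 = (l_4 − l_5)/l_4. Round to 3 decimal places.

0.667

lx = nx/n0 = nx/1000: 1, 0.5, 0.25, 0.1, 0.03, 0.01, 0
q_4 = (l_4 − l_5) / l_4 = (0.03 − 0.01) / 0.03
     = 0.02 / 0.03 = 0.666667… → 0.667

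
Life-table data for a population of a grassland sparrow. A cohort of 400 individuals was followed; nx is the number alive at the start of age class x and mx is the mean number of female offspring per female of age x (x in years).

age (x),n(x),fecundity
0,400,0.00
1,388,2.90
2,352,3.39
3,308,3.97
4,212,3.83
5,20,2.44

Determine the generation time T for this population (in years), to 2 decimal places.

2.42

lx = nx/n0 = nx/400: 1, 0.97, 0.88, 0.77, 0.53, 0.05
lx·mx: 0, 2.813, 2.9832, 3.0569, 2.0299, 0.122 → R0 = 11.005
x·lx·mx: 0, 2.813, 5.9664, 9.1707, 8.1196, 0.61 → Σ = 26.6797
T = 26.6797 / 11.005 = 2.424325… → 2.42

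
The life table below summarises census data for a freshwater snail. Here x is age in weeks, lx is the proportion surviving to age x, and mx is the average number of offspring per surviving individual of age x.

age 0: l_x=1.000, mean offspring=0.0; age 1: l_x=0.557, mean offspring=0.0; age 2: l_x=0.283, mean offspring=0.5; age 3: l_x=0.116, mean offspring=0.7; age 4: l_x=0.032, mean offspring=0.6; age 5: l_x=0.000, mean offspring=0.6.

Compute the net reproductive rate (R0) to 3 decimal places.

lx·mx by age: 0, 0, 0.1415, 0.0812, 0.0192, 0
R0 = Σ lx·mx = 0.2419 → 0.242

0.242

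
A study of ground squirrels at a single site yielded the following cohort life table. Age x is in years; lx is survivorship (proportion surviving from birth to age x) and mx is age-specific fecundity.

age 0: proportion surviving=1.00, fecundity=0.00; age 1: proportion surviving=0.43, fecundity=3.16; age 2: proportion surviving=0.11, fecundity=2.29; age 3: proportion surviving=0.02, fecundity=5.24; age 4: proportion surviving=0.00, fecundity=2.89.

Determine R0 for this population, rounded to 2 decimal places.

1.72

lx·mx by age: 0, 1.3588, 0.2519, 0.1048, 0
R0 = Σ lx·mx = 1.7155 → 1.72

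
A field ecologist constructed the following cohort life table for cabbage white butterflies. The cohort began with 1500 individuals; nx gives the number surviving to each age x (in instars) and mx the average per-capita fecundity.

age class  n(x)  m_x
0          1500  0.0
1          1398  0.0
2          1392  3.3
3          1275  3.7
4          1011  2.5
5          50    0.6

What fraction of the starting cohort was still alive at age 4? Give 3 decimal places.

0.674

l_4 = n_4/n_0 = 1011/1500 = 0.674 → 0.674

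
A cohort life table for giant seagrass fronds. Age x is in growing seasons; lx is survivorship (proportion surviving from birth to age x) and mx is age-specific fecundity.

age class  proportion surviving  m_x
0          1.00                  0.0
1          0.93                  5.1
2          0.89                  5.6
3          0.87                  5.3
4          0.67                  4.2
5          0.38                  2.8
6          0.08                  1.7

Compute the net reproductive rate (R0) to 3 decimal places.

18.352

lx·mx by age: 0, 4.743, 4.984, 4.611, 2.814, 1.064, 0.136
R0 = Σ lx·mx = 18.352 → 18.352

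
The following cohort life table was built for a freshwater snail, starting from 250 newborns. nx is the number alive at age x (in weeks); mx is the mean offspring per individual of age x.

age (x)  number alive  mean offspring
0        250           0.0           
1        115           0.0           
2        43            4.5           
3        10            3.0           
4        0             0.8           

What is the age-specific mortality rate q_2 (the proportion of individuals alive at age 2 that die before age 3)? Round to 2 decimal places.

0.77

lx = nx/n0 = nx/250: 1, 0.46, 0.172, 0.04, 0
q_2 = (l_2 − l_3) / l_2 = (0.172 − 0.04) / 0.172
     = 0.132 / 0.172 = 0.767442… → 0.77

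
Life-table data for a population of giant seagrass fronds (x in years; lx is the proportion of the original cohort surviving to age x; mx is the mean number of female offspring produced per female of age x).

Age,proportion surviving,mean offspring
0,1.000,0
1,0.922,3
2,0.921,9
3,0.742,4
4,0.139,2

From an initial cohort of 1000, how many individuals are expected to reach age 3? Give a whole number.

Expected survivors = N0 · l_3 = 1000 × 0.742 = 742 → 742

742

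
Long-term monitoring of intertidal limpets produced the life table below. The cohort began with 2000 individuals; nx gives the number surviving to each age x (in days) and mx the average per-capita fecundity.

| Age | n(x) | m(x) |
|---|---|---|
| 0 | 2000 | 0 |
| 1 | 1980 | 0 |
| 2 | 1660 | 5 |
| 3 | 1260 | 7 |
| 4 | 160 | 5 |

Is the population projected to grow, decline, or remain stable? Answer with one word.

lx = nx/n0 = nx/2000: 1, 0.99, 0.83, 0.63, 0.08
R0 = Σ lx·mx = 0 + 0 + 4.15 + 4.41 + 0.4 = 8.96
R0 > 1, so the population is growing.

growing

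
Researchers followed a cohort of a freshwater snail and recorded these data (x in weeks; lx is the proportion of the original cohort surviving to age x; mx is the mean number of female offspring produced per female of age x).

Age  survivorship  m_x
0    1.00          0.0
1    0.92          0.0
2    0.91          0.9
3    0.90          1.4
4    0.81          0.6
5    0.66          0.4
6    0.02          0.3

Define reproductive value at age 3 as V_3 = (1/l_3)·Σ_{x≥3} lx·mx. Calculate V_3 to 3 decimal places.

lx·mx for x ≥ 3: 1.26, 0.486, 0.264, 0.006 → sum = 2.016
V_3 = 2.016 / l_3 = 2.016 / 0.9 = 2.24 → 2.240

2.240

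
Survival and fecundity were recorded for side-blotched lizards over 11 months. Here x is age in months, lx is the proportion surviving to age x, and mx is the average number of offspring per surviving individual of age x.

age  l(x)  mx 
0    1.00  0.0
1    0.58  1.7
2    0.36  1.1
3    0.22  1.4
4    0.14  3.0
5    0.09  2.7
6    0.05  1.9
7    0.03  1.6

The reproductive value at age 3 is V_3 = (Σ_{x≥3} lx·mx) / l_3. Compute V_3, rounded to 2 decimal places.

lx·mx for x ≥ 3: 0.308, 0.42, 0.243, 0.095, 0.048 → sum = 1.114
V_3 = 1.114 / l_3 = 1.114 / 0.22 = 5.063636… → 5.06

5.06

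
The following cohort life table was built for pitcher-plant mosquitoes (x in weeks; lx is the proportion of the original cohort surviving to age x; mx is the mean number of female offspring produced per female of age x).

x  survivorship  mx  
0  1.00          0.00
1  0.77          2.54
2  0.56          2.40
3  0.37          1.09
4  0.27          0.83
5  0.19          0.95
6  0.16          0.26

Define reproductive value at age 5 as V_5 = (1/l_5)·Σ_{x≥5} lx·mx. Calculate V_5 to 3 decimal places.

1.169

lx·mx for x ≥ 5: 0.1805, 0.0416 → sum = 0.2221
V_5 = 0.2221 / l_5 = 0.2221 / 0.19 = 1.168947… → 1.169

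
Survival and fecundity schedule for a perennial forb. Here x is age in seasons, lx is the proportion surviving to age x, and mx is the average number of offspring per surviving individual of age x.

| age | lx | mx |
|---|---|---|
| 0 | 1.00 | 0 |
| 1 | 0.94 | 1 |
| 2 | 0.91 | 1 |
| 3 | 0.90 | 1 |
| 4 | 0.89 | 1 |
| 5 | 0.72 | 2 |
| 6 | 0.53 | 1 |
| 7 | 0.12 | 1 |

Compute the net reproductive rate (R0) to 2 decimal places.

lx·mx by age: 0, 0.94, 0.91, 0.9, 0.89, 1.44, 0.53, 0.12
R0 = Σ lx·mx = 5.73 → 5.73

5.73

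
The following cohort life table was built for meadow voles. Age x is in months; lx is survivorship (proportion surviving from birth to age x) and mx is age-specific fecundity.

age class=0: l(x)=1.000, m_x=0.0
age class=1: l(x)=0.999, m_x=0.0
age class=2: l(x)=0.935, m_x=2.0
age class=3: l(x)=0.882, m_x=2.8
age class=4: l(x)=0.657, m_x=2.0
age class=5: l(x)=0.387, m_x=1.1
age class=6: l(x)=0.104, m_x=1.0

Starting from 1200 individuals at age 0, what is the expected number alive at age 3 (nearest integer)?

Expected survivors = N0 · l_3 = 1200 × 0.882 = 1058.4 → 1058

1058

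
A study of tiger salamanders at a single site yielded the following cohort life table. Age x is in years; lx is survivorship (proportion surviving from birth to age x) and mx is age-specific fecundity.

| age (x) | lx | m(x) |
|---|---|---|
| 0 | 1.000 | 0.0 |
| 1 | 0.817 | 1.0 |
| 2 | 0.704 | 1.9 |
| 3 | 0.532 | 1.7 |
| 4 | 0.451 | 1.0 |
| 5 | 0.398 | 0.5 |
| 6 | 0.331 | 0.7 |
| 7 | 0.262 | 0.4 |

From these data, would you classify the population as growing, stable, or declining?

R0 = Σ lx·mx = 0 + 0.817 + 1.3376 + 0.9044 + 0.451 + 0.199 + 0.2317 + 0.1048 = 4.0455
R0 > 1, so the population is growing.

growing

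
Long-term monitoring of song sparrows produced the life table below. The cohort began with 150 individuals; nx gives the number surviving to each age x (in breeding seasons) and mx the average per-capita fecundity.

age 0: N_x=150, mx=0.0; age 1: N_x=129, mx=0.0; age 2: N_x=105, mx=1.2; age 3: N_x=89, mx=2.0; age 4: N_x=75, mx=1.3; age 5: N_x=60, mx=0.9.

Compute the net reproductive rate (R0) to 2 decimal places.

3.04

lx = nx/n0 = nx/150: 1, 0.86, 0.7, 0.59333…, 0.5, 0.4
lx·mx by age: 0, 0, 0.84, 1.186667…, 0.65, 0.36
R0 = Σ lx·mx = 3.036667… → 3.04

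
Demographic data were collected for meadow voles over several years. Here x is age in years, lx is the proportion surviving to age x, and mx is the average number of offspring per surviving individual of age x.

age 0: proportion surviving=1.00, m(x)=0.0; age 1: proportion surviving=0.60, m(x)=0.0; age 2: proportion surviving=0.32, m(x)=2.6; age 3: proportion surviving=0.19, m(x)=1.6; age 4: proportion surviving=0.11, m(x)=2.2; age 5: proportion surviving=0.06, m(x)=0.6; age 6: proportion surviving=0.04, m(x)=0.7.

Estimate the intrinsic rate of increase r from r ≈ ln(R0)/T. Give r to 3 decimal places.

R0 = Σ lx·mx = 0 + 0 + 0.832 + 0.304 + 0.242 + 0.036 + 0.028 = 1.442
Σ x·lx·mx = 3.892; T = 3.892/1.442 = 2.69903…
r ≈ ln(R0)/T = ln(1.442)/2.69903… = 0.13562… → 0.136

0.136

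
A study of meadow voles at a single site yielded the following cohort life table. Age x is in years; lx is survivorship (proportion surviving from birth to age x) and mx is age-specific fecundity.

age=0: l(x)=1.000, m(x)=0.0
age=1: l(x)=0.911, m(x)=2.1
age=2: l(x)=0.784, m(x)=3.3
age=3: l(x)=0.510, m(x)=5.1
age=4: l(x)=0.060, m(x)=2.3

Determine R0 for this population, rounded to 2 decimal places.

7.24

lx·mx by age: 0, 1.9131, 2.5872, 2.601, 0.138
R0 = Σ lx·mx = 7.2393 → 7.24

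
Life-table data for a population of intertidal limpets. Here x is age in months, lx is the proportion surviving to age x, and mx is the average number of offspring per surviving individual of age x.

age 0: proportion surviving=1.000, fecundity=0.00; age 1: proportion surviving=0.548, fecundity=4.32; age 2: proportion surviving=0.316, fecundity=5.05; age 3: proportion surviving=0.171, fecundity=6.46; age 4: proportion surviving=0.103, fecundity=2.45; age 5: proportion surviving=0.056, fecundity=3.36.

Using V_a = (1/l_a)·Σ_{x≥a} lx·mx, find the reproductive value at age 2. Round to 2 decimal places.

9.94

lx·mx for x ≥ 2: 1.5958, 1.10466, 0.25235, 0.18816 → sum = 3.14097
V_2 = 3.14097 / l_2 = 3.14097 / 0.316 = 9.939778… → 9.94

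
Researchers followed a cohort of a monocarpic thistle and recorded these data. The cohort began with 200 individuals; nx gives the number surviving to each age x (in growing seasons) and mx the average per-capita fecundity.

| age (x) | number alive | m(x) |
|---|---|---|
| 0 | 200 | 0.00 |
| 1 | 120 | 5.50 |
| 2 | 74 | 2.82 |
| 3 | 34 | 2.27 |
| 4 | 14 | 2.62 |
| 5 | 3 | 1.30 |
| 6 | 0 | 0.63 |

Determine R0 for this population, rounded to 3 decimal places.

lx = nx/n0 = nx/200: 1, 0.6, 0.37, 0.17, 0.07, 0.015, 0
lx·mx by age: 0, 3.3, 1.0434, 0.3859, 0.1834, 0.0195, 0
R0 = Σ lx·mx = 4.9322 → 4.932

4.932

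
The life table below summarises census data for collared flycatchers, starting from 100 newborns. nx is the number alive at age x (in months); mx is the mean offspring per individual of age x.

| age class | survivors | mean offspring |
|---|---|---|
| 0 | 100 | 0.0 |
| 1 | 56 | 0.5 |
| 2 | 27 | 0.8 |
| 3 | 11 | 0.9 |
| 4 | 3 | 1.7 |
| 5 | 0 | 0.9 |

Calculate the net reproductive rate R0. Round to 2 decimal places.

0.65

lx = nx/n0 = nx/100: 1, 0.56, 0.27, 0.11, 0.03, 0
lx·mx by age: 0, 0.28, 0.216, 0.099, 0.051, 0
R0 = Σ lx·mx = 0.646 → 0.65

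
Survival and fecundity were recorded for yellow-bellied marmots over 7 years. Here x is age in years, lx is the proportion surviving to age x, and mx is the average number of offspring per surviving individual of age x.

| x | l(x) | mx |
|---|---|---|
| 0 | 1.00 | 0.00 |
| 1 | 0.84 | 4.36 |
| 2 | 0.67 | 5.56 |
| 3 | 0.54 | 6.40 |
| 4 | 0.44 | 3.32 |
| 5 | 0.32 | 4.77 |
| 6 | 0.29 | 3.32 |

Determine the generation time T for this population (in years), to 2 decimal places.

lx·mx: 0, 3.6624, 3.7252, 3.456, 1.4608, 1.5264, 0.9628 → R0 = 14.7936
x·lx·mx: 0, 3.6624, 7.4504, 10.368, 5.8432, 7.632, 5.7768 → Σ = 40.7328
T = 40.7328 / 14.7936 = 2.753407… → 2.75

2.75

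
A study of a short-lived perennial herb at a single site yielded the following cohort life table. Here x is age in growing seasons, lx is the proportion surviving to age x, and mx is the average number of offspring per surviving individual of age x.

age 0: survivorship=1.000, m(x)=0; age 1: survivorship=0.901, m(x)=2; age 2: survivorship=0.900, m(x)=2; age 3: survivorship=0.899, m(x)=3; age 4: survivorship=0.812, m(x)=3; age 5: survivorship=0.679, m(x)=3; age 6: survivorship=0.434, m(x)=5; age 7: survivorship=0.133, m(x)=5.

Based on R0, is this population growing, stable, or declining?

growing

R0 = Σ lx·mx = 0 + 1.802 + 1.8 + 2.697 + 2.436 + 2.037 + 2.17 + 0.665 = 13.607
R0 > 1, so the population is growing.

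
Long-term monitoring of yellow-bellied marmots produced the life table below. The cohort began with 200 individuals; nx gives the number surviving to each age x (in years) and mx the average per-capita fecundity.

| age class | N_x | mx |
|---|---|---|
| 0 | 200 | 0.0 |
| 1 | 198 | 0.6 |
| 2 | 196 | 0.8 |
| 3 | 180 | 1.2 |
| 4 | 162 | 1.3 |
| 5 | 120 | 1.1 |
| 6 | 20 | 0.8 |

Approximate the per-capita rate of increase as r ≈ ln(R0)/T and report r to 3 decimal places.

lx = nx/n0 = nx/200: 1, 0.99, 0.98, 0.9, 0.81, 0.6, 0.1
R0 = Σ lx·mx = 0 + 0.594 + 0.784 + 1.08 + 1.053 + 0.66 + 0.08 = 4.251
Σ x·lx·mx = 13.394; T = 13.394/4.251 = 3.15079…
r ≈ ln(R0)/T = ln(4.251)/3.15079… = 0.4593… → 0.459

0.459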